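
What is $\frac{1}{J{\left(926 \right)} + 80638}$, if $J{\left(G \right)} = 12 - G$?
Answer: $\frac{1}{79724} \approx 1.2543 \cdot 10^{-5}$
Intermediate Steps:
$\frac{1}{J{\left(926 \right)} + 80638} = \frac{1}{\left(12 - 926\right) + 80638} = \frac{1}{-914 + 80638} = \frac{1}{79724}$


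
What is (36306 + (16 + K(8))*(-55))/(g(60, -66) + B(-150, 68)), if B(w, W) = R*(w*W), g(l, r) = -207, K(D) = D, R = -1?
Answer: 11662/3331 ≈ 3.5010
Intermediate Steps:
B(w, W) = -W*w (B(w, W) = -w*W = -W*w)
(36306 + (16 + K(8))*(-55))/(g(60, -66) + B(-150, 68)) = (36306 + (16 + 8)*(-55))/(-207 - 1*68*(-150)) = (36306 + 24*(-55))/(-207 + 10200) = (36306 - 1320)/9993 = 34986*(1/9993) = 11662/3331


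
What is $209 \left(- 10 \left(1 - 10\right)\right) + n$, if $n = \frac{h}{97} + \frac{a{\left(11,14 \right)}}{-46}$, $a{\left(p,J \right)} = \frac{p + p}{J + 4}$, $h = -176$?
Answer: $\frac{755298049}{40158} \approx 18808.0$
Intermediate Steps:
$a{\left(p,J \right)} = \frac{2 p}{4 + J}$
$n = - \frac{73931}{40158}$ ($n = - \frac{176}{97} + \frac{2 \cdot 11 \frac{1}{4 + 14}}{-46} = \left(-176\right) \frac{1}{97} + 2 \cdot 11 \cdot \frac{1}{18} \left(- \frac{1}{46}\right) = - \frac{176}{97} + 2 \cdot 11 \cdot \frac{1}{18} \left(- \frac{1}{46}\right) = - \frac{176}{97} + \frac{11}{9} \left(- \frac{1}{46}\right) = - \frac{176}{97} - \frac{11}{414} = - \frac{73931}{40158} \approx -1.841$)
$209 \left(- 10 \left(1 - 10\right)\right) + n = 209 \left(- 10 \left(1 - 10\right)\right) - \frac{73931}{40158} = 209 \left(\left(-10\right) \left(-9\right)\right) - \frac{73931}{40158} = 209 \cdot 90 - \frac{73931}{40158} = 18810 - \frac{73931}{40158} = \frac{755298049}{40158}$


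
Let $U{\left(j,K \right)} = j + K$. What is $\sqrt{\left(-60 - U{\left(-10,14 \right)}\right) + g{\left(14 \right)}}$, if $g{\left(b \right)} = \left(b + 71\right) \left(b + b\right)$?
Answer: $2 \sqrt{579} \approx 48.125$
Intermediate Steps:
$U{\left(j,K \right)} = K + j$
$g{\left(b \right)} = 2 b \left(71 + b\right)$ ($g{\left(b \right)} = \left(71 + b\right) 2 b = 2 b \left(71 + b\right)$)
$\sqrt{\left(-60 - U{\left(-10,14 \right)}\right) + g{\left(14 \right)}} = \sqrt{\left(-60 - \left(14 - 10\right)\right) + 2 \cdot 14 \left(71 + 14\right)} = \sqrt{\left(-60 - 4\right) + 2 \cdot 14 \cdot 85} = \sqrt{\left(-60 - 4\right) + 2380} = \sqrt{-64 + 2380} = \sqrt{2316} = 2 \sqrt{579}$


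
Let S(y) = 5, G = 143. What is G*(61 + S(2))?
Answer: 9438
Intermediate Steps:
G*(61 + S(2)) = 143*(61 + 5) = 143*66 = 9438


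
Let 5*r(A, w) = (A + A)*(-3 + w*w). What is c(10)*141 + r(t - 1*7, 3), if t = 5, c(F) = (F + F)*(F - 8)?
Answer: 28176/5 ≈ 5635.2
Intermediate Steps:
c(F) = 2*F*(-8 + F) (c(F) = (2*F)*(-8 + F) = 2*F*(-8 + F))
r(A, w) = 2*A*(-3 + w²)/5 (r(A, w) = ((A + A)*(-3 + w*w))/5 = ((2*A)*(-3 + w²))/5 = (2*A*(-3 + w²))/5 = 2*A*(-3 + w²)/5)
c(10)*141 + r(t - 1*7, 3) = (2*10*(-8 + 10))*141 + 2*(5 - 1*7)*(-3 + 3²)/5 = (2*10*2)*141 + 2*(5 - 7)*(-3 + 9)/5 = 40*141 + (⅖)*(-2)*6 = 5640 - 24/5 = 28176/5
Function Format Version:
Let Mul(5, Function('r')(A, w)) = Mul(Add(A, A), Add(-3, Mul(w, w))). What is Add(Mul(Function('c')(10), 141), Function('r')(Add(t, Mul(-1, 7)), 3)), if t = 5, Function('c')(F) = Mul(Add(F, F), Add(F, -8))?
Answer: Rational(28176, 5) ≈ 5635.2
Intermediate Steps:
Function('c')(F) = Mul(2, F, Add(-8, F)) (Function('c')(F) = Mul(Mul(2, F), Add(-8, F)) = Mul(2, F, Add(-8, F)))
Function('r')(A, w) = Mul(Rational(2, 5), A, Add(-3, Pow(w, 2))) (Function('r')(A, w) = Mul(Rational(1, 5), Mul(Add(A, A), Add(-3, Mul(w, w)))) = Mul(Rational(1, 5), Mul(Mul(2, A), Add(-3, Pow(w, 2)))) = Mul(Rational(1, 5), Mul(2, A, Add(-3, Pow(w, 2)))) = Mul(Rational(2, 5), A, Add(-3, Pow(w, 2))))
Add(Mul(Function('c')(10), 141), Function('r')(Add(t, Mul(-1, 7)), 3)) = Add(Mul(Mul(2, 10, Add(-8, 10)), 141), Mul(Rational(2, 5), Add(5, Mul(-1, 7)), Add(-3, Pow(3, 2)))) = Add(Mul(Mul(2, 10, 2), 141), Mul(Rational(2, 5), Add(5, -7), Add(-3, 9))) = Add(Mul(40, 141), Mul(Rational(2, 5), -2, 6)) = Add(5640, Rational(-24, 5)) = Rational(28176, 5)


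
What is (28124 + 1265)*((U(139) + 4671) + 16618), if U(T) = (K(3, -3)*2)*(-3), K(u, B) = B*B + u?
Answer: 623546413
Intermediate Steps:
K(u, B) = u + B² (K(u, B) = B² + u = u + B²)
U(T) = -72 (U(T) = ((3 + (-3)²)*2)*(-3) = ((3 + 9)*2)*(-3) = (12*2)*(-3) = 24*(-3) = -72)
(28124 + 1265)*((U(139) + 4671) + 16618) = (28124 + 1265)*((-72 + 4671) + 16618) = 29389*(4599 + 16618) = 29389*21217 = 623546413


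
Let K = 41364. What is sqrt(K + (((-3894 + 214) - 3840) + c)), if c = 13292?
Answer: 4*sqrt(2946) ≈ 217.11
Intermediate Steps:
sqrt(K + (((-3894 + 214) - 3840) + c)) = sqrt(41364 + (((-3894 + 214) - 3840) + 13292)) = sqrt(41364 + ((-3680 - 3840) + 13292)) = sqrt(41364 + (-7520 + 13292)) = sqrt(41364 + 5772) = sqrt(47136) = 4*sqrt(2946)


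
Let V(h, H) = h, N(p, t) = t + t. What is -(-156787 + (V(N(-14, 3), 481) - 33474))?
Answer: 190255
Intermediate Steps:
N(p, t) = 2*t
-(-156787 + (V(N(-14, 3), 481) - 33474)) = -(-156787 + (2*3 - 33474)) = -(-156787 + (6 - 33474)) = -(-156787 - 33468) = -1*(-190255) = 190255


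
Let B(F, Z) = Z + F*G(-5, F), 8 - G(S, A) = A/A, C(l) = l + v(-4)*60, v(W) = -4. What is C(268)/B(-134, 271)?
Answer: -28/667 ≈ -0.041979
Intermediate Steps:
C(l) = -240 + l (C(l) = l - 4*60 = l - 240 = -240 + l)
G(S, A) = 7 (G(S, A) = 8 - A/A = 8 - 1*1 = 8 - 1 = 7)
B(F, Z) = Z + 7*F (B(F, Z) = Z + F*7 = Z + 7*F)
C(268)/B(-134, 271) = (-240 + 268)/(271 + 7*(-134)) = 28/(271 - 938) = 28/(-667) = 28*(-1/667) = -28/667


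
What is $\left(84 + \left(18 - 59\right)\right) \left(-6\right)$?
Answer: $-258$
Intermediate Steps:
$\left(84 + \left(18 - 59\right)\right) \left(-6\right) = \left(84 - 41\right) \left(-6\right) = 43 \left(-6\right) = -258$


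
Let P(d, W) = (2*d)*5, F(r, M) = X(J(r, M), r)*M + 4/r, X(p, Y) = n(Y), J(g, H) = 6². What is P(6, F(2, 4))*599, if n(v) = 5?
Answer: 35940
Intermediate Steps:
J(g, H) = 36
X(p, Y) = 5
F(r, M) = 4/r + 5*M (F(r, M) = 5*M + 4/r = 4/r + 5*M)
P(d, W) = 10*d
P(6, F(2, 4))*599 = (10*6)*599 = 60*599 = 35940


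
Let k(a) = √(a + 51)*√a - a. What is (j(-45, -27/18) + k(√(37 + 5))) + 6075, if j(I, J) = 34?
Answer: 6109 - √42 + 42^(¼)*√(51 + √42) ≈ 6121.8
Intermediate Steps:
k(a) = -a + √a*√(51 + a) (k(a) = √(51 + a)*√a - a = √a*√(51 + a) - a = -a + √a*√(51 + a))
(j(-45, -27/18) + k(√(37 + 5))) + 6075 = (34 + (-√(37 + 5) + √(√(37 + 5))*√(51 + √(37 + 5)))) + 6075 = (34 + (-√42 + √(√42)*√(51 + √42))) + 6075 = (34 + (-√42 + 42^(¼)*√(51 + √42))) + 6075 = (34 - √42 + 42^(¼)*√(51 + √42)) + 6075 = 6109 - √42 + 42^(¼)*√(51 + √42)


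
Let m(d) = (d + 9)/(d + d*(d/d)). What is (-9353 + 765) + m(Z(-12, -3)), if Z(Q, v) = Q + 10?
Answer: -34359/4 ≈ -8589.8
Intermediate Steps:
Z(Q, v) = 10 + Q
m(d) = (9 + d)/(2*d) (m(d) = (9 + d)/(d + d*1) = (9 + d)/(d + d) = (9 + d)/((2*d)) = (9 + d)*(1/(2*d)) = (9 + d)/(2*d))
(-9353 + 765) + m(Z(-12, -3)) = (-9353 + 765) + (9 + (10 - 12))/(2*(10 - 12)) = -8588 + (1/2)*(9 - 2)/(-2) = -8588 + (1/2)*(-1/2)*7 = -8588 - 7/4 = -34359/4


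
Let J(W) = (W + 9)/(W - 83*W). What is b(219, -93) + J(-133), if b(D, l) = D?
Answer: 1194145/5453 ≈ 218.99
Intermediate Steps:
J(W) = -(9 + W)/(82*W) (J(W) = (9 + W)/((-82*W)) = (9 + W)*(-1/(82*W)) = -(9 + W)/(82*W))
b(219, -93) + J(-133) = 219 + (1/82)*(-9 - 1*(-133))/(-133) = 219 + (1/82)*(-1/133)*(-9 + 133) = 219 + (1/82)*(-1/133)*124 = 219 - 62/5453 = 1194145/5453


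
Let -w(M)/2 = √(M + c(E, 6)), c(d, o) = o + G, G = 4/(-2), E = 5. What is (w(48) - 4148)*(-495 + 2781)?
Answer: -9482328 - 9144*√13 ≈ -9.5153e+6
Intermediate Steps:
G = -2 (G = 4*(-½) = -2)
c(d, o) = -2 + o (c(d, o) = o - 2 = -2 + o)
w(M) = -2*√(4 + M) (w(M) = -2*√(M + (-2 + 6)) = -2*√(M + 4) = -2*√(4 + M))
(w(48) - 4148)*(-495 + 2781) = (-2*√(4 + 48) - 4148)*(-495 + 2781) = (-4*√13 - 4148)*2286 = (-4148 - 4*√13)*2286 = -9482328 - 9144*√13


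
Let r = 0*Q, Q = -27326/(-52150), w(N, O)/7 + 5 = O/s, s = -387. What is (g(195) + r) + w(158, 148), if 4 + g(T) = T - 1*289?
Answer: -52507/387 ≈ -135.68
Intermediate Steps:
g(T) = -293 + T (g(T) = -4 + (T - 1*289) = -4 + (T - 289) = -4 + (-289 + T) = -293 + T)
w(N, O) = -35 - 7*O/387 (w(N, O) = -35 + 7*(O/(-387)) = -35 + 7*(O*(-1/387)) = -35 + 7*(-O/387) = -35 - 7*O/387)
Q = 13663/26075 (Q = -27326*(-1/52150) = 13663/26075 ≈ 0.52399)
r = 0 (r = 0*(13663/26075) = 0)
(g(195) + r) + w(158, 148) = ((-293 + 195) + 0) + (-35 - 7/387*148) = (-98 + 0) + (-35 - 1036/387) = -98 - 14581/387 = -52507/387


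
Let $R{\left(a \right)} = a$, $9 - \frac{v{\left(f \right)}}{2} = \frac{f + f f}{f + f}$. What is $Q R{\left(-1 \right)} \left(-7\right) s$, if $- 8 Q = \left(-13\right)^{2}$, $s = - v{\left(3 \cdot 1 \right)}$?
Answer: $\frac{8281}{4} \approx 2070.3$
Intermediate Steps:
$v{\left(f \right)} = 18 - \frac{f + f^{2}}{f}$ ($v{\left(f \right)} = 18 - 2 \frac{f + f f}{f + f} = 18 - 2 \frac{f + f^{2}}{2 f} = 18 - \frac{f + f^{2}}{f}$)
$s = -14$ ($s = - (17 - 3 \cdot 1) = - (17 - 3) = \left(-1\right) 14 = -14$)
$Q = - \frac{169}{8}$ ($Q = - \frac{\left(-13\right)^{2}}{8} = \left(- \frac{1}{8}\right) 169 = - \frac{169}{8} \approx -21.125$)
$Q R{\left(-1 \right)} \left(-7\right) s = - \frac{169 \left(-1\right) \left(-7\right) \left(-14\right)}{8} = - \frac{169 \cdot 7 \left(-14\right)}{8} = \left(- \frac{169}{8}\right) \left(-98\right) = \frac{8281}{4}$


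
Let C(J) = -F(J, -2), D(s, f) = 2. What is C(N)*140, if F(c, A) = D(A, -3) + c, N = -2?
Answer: 0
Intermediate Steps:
F(c, A) = 2 + c
C(J) = -2 - J (C(J) = -(2 + J) = -2 - J)
C(N)*140 = (-2 - 1*(-2))*140 = (-2 + 2)*140 = 0*140 = 0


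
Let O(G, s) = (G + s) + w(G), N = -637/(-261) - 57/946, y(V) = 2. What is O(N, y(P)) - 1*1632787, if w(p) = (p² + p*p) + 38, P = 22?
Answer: -24883905489020098/15240643209 ≈ -1.6327e+6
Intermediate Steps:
w(p) = 38 + 2*p² (w(p) = (p² + p²) + 38 = 2*p² + 38 = 38 + 2*p²)
N = 587725/246906 (N = -637*(-1/261) - 57*1/946 = 637/261 - 57/946 = 587725/246906 ≈ 2.3804)
O(G, s) = 38 + G + s + 2*G² (O(G, s) = (G + s) + (38 + 2*G²) = 38 + G + s + 2*G²)
O(N, y(P)) - 1*1632787 = (38 + 587725/246906 + 2 + 2*(587725/246906)²) - 1*1632787 = (38 + 587725/246906 + 2 + 2*(345420675625/60962572836)) - 1632787 = (38 + 587725/246906 + 2 + 345420675625/30481286418) - 1632787 = 818614273385/15240643209 - 1632787 = -24883905489020098/15240643209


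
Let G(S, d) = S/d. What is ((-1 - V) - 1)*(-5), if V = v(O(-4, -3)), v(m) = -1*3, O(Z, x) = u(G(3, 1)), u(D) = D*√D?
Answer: -5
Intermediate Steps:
u(D) = D^(3/2)
O(Z, x) = 3*√3 (O(Z, x) = (3/1)^(3/2) = (3*1)^(3/2) = 3^(3/2) = 3*√3)
v(m) = -3
V = -3
((-1 - V) - 1)*(-5) = ((-1 - 1*(-3)) - 1)*(-5) = ((-1 + 3) - 1)*(-5) = (2 - 1)*(-5) = 1*(-5) = -5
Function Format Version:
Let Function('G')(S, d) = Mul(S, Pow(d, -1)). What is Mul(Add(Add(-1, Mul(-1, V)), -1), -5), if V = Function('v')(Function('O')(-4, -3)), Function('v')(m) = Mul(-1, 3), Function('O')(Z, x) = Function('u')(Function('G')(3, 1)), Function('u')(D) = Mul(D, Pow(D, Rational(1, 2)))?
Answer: -5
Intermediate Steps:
Function('u')(D) = Pow(D, Rational(3, 2))
Function('O')(Z, x) = Mul(3, Pow(3, Rational(1, 2))) (Function('O')(Z, x) = Pow(Mul(3, Pow(1, -1)), Rational(3, 2)) = Pow(Mul(3, 1), Rational(3, 2)) = Pow(3, Rational(3, 2)) = Mul(3, Pow(3, Rational(1, 2))))
Function('v')(m) = -3
V = -3
Mul(Add(Add(-1, Mul(-1, V)), -1), -5) = Mul(Add(Add(-1, Mul(-1, -3)), -1), -5) = Mul(Add(Add(-1, 3), -1), -5) = Mul(Add(2, -1), -5) = Mul(1, -5) = -5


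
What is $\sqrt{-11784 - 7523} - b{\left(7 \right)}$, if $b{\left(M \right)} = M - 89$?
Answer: $82 + i \sqrt{19307} \approx 82.0 + 138.95 i$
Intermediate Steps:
$b{\left(M \right)} = -89 + M$ ($b{\left(M \right)} = M - 89 = -89 + M$)
$\sqrt{-11784 - 7523} - b{\left(7 \right)} = \sqrt{-11784 - 7523} - \left(-89 + 7\right) = \sqrt{-19307} - -82 = i \sqrt{19307} + 82 = 82 + i \sqrt{19307}$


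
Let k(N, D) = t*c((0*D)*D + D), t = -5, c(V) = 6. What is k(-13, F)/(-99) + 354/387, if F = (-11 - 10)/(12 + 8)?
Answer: 576/473 ≈ 1.2178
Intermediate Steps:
F = -21/20 ≈ -1.0500
k(N, D) = -30 (k(N, D) = -5*6 = -30)
k(-13, F)/(-99) + 354/387 = -30/(-99) + 354/387 = -30*(-1/99) + 354*(1/387) = 10/33 + 118/129 = 576/473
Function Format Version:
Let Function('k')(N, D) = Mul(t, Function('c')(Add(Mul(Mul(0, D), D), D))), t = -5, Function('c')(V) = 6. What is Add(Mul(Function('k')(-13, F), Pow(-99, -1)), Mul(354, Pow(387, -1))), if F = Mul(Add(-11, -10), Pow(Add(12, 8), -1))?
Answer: Rational(576, 473) ≈ 1.2178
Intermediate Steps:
F = Rational(-21, 20) (F = Mul(-21, Pow(20, -1)) = Mul(-21, Rational(1, 20)) = Rational(-21, 20) ≈ -1.0500)
Function('k')(N, D) = -30 (Function('k')(N, D) = Mul(-5, 6) = -30)
Add(Mul(Function('k')(-13, F), Pow(-99, -1)), Mul(354, Pow(387, -1))) = Add(Mul(-30, Pow(-99, -1)), Mul(354, Pow(387, -1))) = Add(Mul(-30, Rational(-1, 99)), Mul(354, Rational(1, 387))) = Add(Rational(10, 33), Rational(118, 129)) = Rational(576, 473)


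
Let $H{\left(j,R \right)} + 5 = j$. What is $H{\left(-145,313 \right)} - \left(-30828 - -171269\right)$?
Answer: $-140591$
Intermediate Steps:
$H{\left(j,R \right)} = -5 + j$
$H{\left(-145,313 \right)} - \left(-30828 - -171269\right) = \left(-5 - 145\right) - \left(-30828 - -171269\right) = -150 - \left(-30828 + 171269\right) = -150 - 140441 = -140591$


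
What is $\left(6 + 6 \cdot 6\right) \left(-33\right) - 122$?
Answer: $-1508$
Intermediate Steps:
$\left(6 + 6 \cdot 6\right) \left(-33\right) - 122 = \left(6 + 36\right) \left(-33\right) - 122 = 42 \left(-33\right) - 122 = -1386 - 122 = -1508$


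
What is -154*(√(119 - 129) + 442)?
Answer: -68068 - 154*I*√10 ≈ -68068.0 - 486.99*I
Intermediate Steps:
-154*(√(119 - 129) + 442) = -154*(√(-10) + 442) = -154*(I*√10 + 442) = -154*(442 + I*√10) = -68068 - 154*I*√10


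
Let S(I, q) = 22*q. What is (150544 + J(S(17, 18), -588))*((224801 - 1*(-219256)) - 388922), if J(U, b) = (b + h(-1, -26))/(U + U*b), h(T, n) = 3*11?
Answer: 643136072904935/77484 ≈ 8.3002e+9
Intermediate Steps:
h(T, n) = 33
J(U, b) = (33 + b)/(U + U*b) (J(U, b) = (b + 33)/(U + U*b) = (33 + b)/(U + U*b))
(150544 + J(S(17, 18), -588))*((224801 - 1*(-219256)) - 388922) = (150544 + (33 - 588)/(((22*18))*(1 - 588)))*((224801 - 1*(-219256)) - 388922) = (150544 - 555/(396*(-587)))*((224801 + 219256) - 388922) = (150544 + (1/396)*(-1/587)*(-555))*(444057 - 388922) = (150544 + 185/77484)*55135 = (11664751481/77484)*55135 = 643136072904935/77484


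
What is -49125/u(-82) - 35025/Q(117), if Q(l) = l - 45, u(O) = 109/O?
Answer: 95405425/2616 ≈ 36470.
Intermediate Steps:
Q(l) = -45 + l
-49125/u(-82) - 35025/Q(117) = -49125/(109/(-82)) - 35025/(-45 + 117) = -49125/(109*(-1/82)) - 35025/72 = -49125/(-109/82) - 35025*1/72 = -49125*(-82/109) - 11675/24 = 4028250/109 - 11675/24 = 95405425/2616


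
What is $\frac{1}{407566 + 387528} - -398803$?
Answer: $\frac{317085872483}{795094} \approx 3.988 \cdot 10^{5}$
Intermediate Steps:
$\frac{1}{407566 + 387528} - -398803 = \frac{1}{795094} + 398803 = \frac{317085872483}{795094}$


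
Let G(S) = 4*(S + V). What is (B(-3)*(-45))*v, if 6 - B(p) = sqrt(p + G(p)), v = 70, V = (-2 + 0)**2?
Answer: -15750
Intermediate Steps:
V = 4 (V = (-2)**2 = 4)
G(S) = 16 + 4*S (G(S) = 4*(S + 4) = 4*(4 + S) = 16 + 4*S)
B(p) = 6 - sqrt(16 + 5*p) (B(p) = 6 - sqrt(p + (16 + 4*p)) = 6 - sqrt(16 + 5*p))
(B(-3)*(-45))*v = ((6 - sqrt(16 + 5*(-3)))*(-45))*70 = ((6 - sqrt(16 - 15))*(-45))*70 = ((6 - sqrt(1))*(-45))*70 = ((6 - 1*1)*(-45))*70 = ((6 - 1)*(-45))*70 = (5*(-45))*70 = -225*70 = -15750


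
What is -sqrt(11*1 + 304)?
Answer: -3*sqrt(35) ≈ -17.748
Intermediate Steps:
-sqrt(11*1 + 304) = -sqrt(11 + 304) = -sqrt(315) = -3*sqrt(35)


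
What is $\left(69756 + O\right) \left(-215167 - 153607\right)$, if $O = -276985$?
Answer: $76420667246$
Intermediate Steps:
$\left(69756 + O\right) \left(-215167 - 153607\right) = \left(69756 - 276985\right) \left(-215167 - 153607\right) = \left(-207229\right) \left(-368774\right) = 76420667246$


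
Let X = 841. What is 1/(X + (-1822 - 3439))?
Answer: -1/4420 ≈ -0.00022624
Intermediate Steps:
1/(X + (-1822 - 3439)) = 1/(841 + (-1822 - 3439)) = 1/(841 - 5261) = 1/(-4420) = -1/4420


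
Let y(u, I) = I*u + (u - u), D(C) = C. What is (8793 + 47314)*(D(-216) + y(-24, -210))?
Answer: 270660168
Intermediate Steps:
y(u, I) = I*u (y(u, I) = I*u + 0 = I*u)
(8793 + 47314)*(D(-216) + y(-24, -210)) = (8793 + 47314)*(-216 - 210*(-24)) = 56107*(-216 + 5040) = 56107*4824 = 270660168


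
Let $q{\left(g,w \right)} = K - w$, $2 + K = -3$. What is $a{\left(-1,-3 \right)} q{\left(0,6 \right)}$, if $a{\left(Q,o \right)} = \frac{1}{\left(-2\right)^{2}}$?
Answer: $- \frac{11}{4} \approx -2.75$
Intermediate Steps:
$K = -5$ ($K = -2 - 3 = -5$)
$a{\left(Q,o \right)} = \frac{1}{4}$
$q{\left(g,w \right)} = -5 - w$
$a{\left(-1,-3 \right)} q{\left(0,6 \right)} = \frac{-5 - 6}{4} = \frac{1}{4} \left(-11\right) = - \frac{11}{4}$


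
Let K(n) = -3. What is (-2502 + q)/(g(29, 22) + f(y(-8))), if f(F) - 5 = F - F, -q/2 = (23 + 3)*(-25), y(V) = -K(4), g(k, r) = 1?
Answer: -601/3 ≈ -200.33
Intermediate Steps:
y(V) = 3 (y(V) = -1*(-3) = 3)
q = 1300 (q = -2*(23 + 3)*(-25) = -52*(-25) = -2*(-650) = 1300)
f(F) = 5 (f(F) = 5 + (F - F) = 5 + 0 = 5)
(-2502 + q)/(g(29, 22) + f(y(-8))) = (-2502 + 1300)/(1 + 5) = -1202/6 = -1202*⅙ = -601/3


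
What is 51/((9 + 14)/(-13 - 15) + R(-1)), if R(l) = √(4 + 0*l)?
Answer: 476/11 ≈ 43.273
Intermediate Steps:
R(l) = 2 (R(l) = √(4 + 0) = √4 = 2)
51/((9 + 14)/(-13 - 15) + R(-1)) = 51/((9 + 14)/(-13 - 15) + 2) = 51/(23/(-28) + 2) = 51/(23*(-1/28) + 2) = 51/(-23/28 + 2) = 51/(33/28) = (28/33)*51 = 476/11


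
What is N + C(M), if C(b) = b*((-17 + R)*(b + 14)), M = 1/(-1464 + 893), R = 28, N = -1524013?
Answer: -496890810456/326041 ≈ -1.5240e+6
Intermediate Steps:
M = -1/571 (M = 1/(-571) = -1/571 ≈ -0.0017513)
C(b) = b*(154 + 11*b) (C(b) = b*((-17 + 28)*(b + 14)) = b*(11*(14 + b)) = b*(154 + 11*b))
N + C(M) = -1524013 + 11*(-1/571)*(14 - 1/571) = -1524013 + 11*(-1/571)*(7993/571) = -1524013 - 87923/326041 = -496890810456/326041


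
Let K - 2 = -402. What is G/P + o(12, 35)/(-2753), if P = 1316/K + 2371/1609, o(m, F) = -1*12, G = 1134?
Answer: -502310524668/804594533 ≈ -624.30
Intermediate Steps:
o(m, F) = -12
K = -400 (K = 2 - 402 = -400)
P = -292261/160900 (P = 1316/(-400) + 2371/1609 = 1316*(-1/400) + 2371*(1/1609) = -329/100 + 2371/1609 = -292261/160900 ≈ -1.8164)
G/P + o(12, 35)/(-2753) = 1134/(-292261/160900) - 12/(-2753) = 1134*(-160900/292261) - 12*(-1/2753) = -182460600/292261 + 12/2753 = -502310524668/804594533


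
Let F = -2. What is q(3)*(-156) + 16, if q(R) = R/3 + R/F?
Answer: 94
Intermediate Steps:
q(R) = -R/6 (q(R) = R/3 + R/(-2) = R*(1/3) + R*(-1/2) = R/3 - R/2 = -R/6)
q(3)*(-156) + 16 = -1/6*3*(-156) + 16 = -1/2*(-156) + 16 = 78 + 16 = 94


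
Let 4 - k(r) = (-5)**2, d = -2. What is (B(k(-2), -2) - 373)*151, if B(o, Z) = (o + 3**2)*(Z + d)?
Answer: -49075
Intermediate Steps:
k(r) = -21 (k(r) = 4 - 1*(-5)**2 = 4 - 1*25 = 4 - 25 = -21)
B(o, Z) = (-2 + Z)*(9 + o) (B(o, Z) = (o + 3**2)*(Z - 2) = (o + 9)*(-2 + Z) = (9 + o)*(-2 + Z) = (-2 + Z)*(9 + o))
(B(k(-2), -2) - 373)*151 = ((-18 - 2*(-21) + 9*(-2) - 2*(-21)) - 373)*151 = ((-18 + 42 - 18 + 42) - 373)*151 = (48 - 373)*151 = -325*151 = -49075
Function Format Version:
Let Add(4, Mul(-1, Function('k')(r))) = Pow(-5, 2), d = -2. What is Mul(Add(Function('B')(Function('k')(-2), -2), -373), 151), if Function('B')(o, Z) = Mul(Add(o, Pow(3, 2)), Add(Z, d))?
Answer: -49075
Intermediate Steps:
Function('k')(r) = -21 (Function('k')(r) = Add(4, Mul(-1, Pow(-5, 2))) = Add(4, Mul(-1, 25)) = Add(4, -25) = -21)
Function('B')(o, Z) = Mul(Add(-2, Z), Add(9, o)) (Function('B')(o, Z) = Mul(Add(o, Pow(3, 2)), Add(Z, -2)) = Mul(Add(o, 9), Add(-2, Z)) = Mul(Add(9, o), Add(-2, Z)) = Mul(Add(-2, Z), Add(9, o)))
Mul(Add(Function('B')(Function('k')(-2), -2), -373), 151) = Mul(Add(Add(-18, Mul(-2, -21), Mul(9, -2), Mul(-2, -21)), -373), 151) = Mul(Add(Add(-18, 42, -18, 42), -373), 151) = Mul(Add(48, -373), 151) = Mul(-325, 151) = -49075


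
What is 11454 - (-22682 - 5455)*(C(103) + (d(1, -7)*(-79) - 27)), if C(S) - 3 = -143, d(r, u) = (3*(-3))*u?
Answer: -144725274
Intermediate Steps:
d(r, u) = -9*u
C(S) = -140 (C(S) = 3 - 143 = -140)
11454 - (-22682 - 5455)*(C(103) + (d(1, -7)*(-79) - 27)) = 11454 - (-22682 - 5455)*(-140 + (-9*(-7)*(-79) - 27)) = 11454 - (-28137)*(-140 + (63*(-79) - 27)) = 11454 - (-28137)*(-140 + (-4977 - 27)) = 11454 - (-28137)*(-140 - 5004) = 11454 - (-28137)*(-5144) = 11454 - 1*144736728 = 11454 - 144736728 = -144725274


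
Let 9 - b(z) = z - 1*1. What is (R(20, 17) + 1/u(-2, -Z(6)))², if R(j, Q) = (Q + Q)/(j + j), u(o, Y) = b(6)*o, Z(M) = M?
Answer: 841/1600 ≈ 0.52563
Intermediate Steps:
b(z) = 10 - z (b(z) = 9 - (z - 1*1) = 9 - (z - 1) = 9 - (-1 + z) = 9 + (1 - z) = 10 - z)
u(o, Y) = 4*o (u(o, Y) = (10 - 1*6)*o = (10 - 6)*o = 4*o)
R(j, Q) = Q/j (R(j, Q) = (2*Q)/((2*j)) = (2*Q)*(1/(2*j)) = Q/j)
(R(20, 17) + 1/u(-2, -Z(6)))² = (17/20 + 1/(4*(-2)))² = (17*(1/20) + 1/(-8))² = (17/20 - ⅛)² = (29/40)² = 841/1600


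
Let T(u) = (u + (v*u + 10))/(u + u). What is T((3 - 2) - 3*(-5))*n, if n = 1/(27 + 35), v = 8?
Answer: 77/992 ≈ 0.077621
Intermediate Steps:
n = 1/62 ≈ 0.016129
T(u) = (10 + 9*u)/(2*u) (T(u) = (u + (8*u + 10))/(u + u) = (u + (10 + 8*u))/((2*u)) = (10 + 9*u)*(1/(2*u)) = (10 + 9*u)/(2*u))
T((3 - 2) - 3*(-5))*n = (9/2 + 5/((3 - 2) - 3*(-5)))*(1/62) = (9/2 + 5/(1 - 1*(-15)))*(1/62) = (9/2 + 5/(1 + 15))*(1/62) = (9/2 + 5/16)*(1/62) = (77/16)*(1/62) = 77/992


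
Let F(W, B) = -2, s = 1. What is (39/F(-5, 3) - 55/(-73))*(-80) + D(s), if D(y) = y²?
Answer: 109553/73 ≈ 1500.7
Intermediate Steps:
(39/F(-5, 3) - 55/(-73))*(-80) + D(s) = (39/(-2) - 55/(-73))*(-80) + 1² = (39*(-½) - 55*(-1/73))*(-80) + 1 = (-39/2 + 55/73)*(-80) + 1 = -2737/146*(-80) + 1 = 109480/73 + 1 = 109553/73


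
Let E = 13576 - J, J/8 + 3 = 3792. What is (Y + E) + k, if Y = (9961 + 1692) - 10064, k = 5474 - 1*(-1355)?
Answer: -8318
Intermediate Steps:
J = 30312 (J = -24 + 8*3792 = -24 + 30336 = 30312)
k = 6829 (k = 5474 + 1355 = 6829)
E = -16736 (E = 13576 - 1*30312 = 13576 - 30312 = -16736)
Y = 1589 (Y = 11653 - 10064 = 1589)
(Y + E) + k = (1589 - 16736) + 6829 = -15147 + 6829 = -8318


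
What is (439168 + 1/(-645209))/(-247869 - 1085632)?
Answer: -283355146111/860386846709 ≈ -0.32933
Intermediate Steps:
(439168 + 1/(-645209))/(-247869 - 1085632) = (439168 - 1/645209)/(-1333501) = (283355146111/645209)*(-1/1333501) = -283355146111/860386846709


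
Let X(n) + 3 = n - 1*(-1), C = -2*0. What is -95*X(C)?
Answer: 190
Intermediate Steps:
C = 0
X(n) = -2 + n (X(n) = -3 + (n - 1*(-1)) = -3 + (n + 1) = -3 + (1 + n) = -2 + n)
-95*X(C) = -95*(-2 + 0) = -95*(-2) = 190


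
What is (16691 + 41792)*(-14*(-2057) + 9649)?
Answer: 2248495901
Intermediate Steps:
(16691 + 41792)*(-14*(-2057) + 9649) = 58483*(28798 + 9649) = 58483*38447 = 2248495901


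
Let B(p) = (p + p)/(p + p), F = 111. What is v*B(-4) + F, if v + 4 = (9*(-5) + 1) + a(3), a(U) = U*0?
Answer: 63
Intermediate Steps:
a(U) = 0
v = -48 (v = -4 + ((9*(-5) + 1) + 0) = -4 + ((-45 + 1) + 0) = -4 + (-44 + 0) = -4 - 44 = -48)
B(p) = 1 (B(p) = (2*p)/((2*p)) = (2*p)*(1/(2*p)) = 1)
v*B(-4) + F = -48*1 + 111 = -48 + 111 = 63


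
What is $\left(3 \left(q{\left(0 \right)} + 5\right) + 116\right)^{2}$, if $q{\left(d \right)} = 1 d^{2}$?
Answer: $17161$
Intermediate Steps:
$q{\left(d \right)} = d^{2}$
$\left(3 \left(q{\left(0 \right)} + 5\right) + 116\right)^{2} = \left(3 \left(0^{2} + 5\right) + 116\right)^{2} = \left(3 \left(0 + 5\right) + 116\right)^{2} = \left(3 \cdot 5 + 116\right)^{2} = \left(15 + 116\right)^{2} = 131^{2} = 17161$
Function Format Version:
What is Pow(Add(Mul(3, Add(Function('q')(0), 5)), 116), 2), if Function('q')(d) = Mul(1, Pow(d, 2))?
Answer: 17161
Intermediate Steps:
Function('q')(d) = Pow(d, 2)
Pow(Add(Mul(3, Add(Function('q')(0), 5)), 116), 2) = Pow(Add(Mul(3, Add(Pow(0, 2), 5)), 116), 2) = Pow(Add(Mul(3, Add(0, 5)), 116), 2) = Pow(Add(Mul(3, 5), 116), 2) = Pow(Add(15, 116), 2) = Pow(131, 2) = 17161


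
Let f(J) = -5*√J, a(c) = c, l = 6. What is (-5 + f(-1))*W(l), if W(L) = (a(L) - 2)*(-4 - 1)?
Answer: 100 + 100*I ≈ 100.0 + 100.0*I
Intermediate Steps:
W(L) = 10 - 5*L (W(L) = (L - 2)*(-4 - 1) = (-2 + L)*(-5) = 10 - 5*L)
(-5 + f(-1))*W(l) = (-5 - 5*I)*(10 - 5*6) = (-5 - 5*I)*(10 - 30) = (-5 - 5*I)*(-20) = 100 + 100*I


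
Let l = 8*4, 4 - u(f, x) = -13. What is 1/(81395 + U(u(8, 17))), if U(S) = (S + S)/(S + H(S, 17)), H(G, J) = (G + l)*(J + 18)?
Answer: 866/70488087 ≈ 1.2286e-5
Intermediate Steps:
u(f, x) = 17 (u(f, x) = 4 - 1*(-13) = 4 + 13 = 17)
l = 32
H(G, J) = (18 + J)*(32 + G) (H(G, J) = (G + 32)*(J + 18) = (32 + G)*(18 + J) = (18 + J)*(32 + G))
U(S) = 2*S/(1120 + 36*S) (U(S) = (S + S)/(S + (576 + 18*S + 32*17 + S*17)) = (2*S)/(S + (576 + 18*S + 544 + 17*S)) = (2*S)/(S + (1120 + 35*S)) = (2*S)/(1120 + 36*S) = 2*S/(1120 + 36*S))
1/(81395 + U(u(8, 17))) = 1/(81395 + (1/2)*17/(280 + 9*17)) = 1/(81395 + (1/2)*17/(280 + 153)) = 1/(81395 + (1/2)*17/433) = 1/(81395 + (1/2)*17*(1/433)) = 1/(81395 + 17/866) = 1/(70488087/866) = 866/70488087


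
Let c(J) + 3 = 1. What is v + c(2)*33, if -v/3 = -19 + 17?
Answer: -60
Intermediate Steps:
c(J) = -2 (c(J) = -3 + 1 = -2)
v = 6 (v = -3*(-19 + 17) = -3*(-2) = 6)
v + c(2)*33 = 6 - 2*33 = 6 - 66 = -60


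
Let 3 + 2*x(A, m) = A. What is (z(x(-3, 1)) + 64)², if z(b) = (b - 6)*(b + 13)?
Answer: 676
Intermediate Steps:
x(A, m) = -3/2 + A/2
z(b) = (-6 + b)*(13 + b)
(z(x(-3, 1)) + 64)² = ((-78 + (-3/2 + (½)*(-3))² + 7*(-3/2 + (½)*(-3))) + 64)² = ((-78 + (-3/2 - 3/2)² + 7*(-3/2 - 3/2)) + 64)² = ((-78 + (-3)² + 7*(-3)) + 64)² = ((-78 + 9 - 21) + 64)² = (-90 + 64)² = (-26)² = 676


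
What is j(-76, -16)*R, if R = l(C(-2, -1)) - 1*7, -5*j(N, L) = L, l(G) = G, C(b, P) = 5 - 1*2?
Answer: -64/5 ≈ -12.800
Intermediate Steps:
C(b, P) = 3 (C(b, P) = 5 - 2 = 3)
j(N, L) = -L/5
R = -4 (R = 3 - 1*7 = 3 - 7 = -4)
j(-76, -16)*R = -⅕*(-16)*(-4) = (16/5)*(-4) = -64/5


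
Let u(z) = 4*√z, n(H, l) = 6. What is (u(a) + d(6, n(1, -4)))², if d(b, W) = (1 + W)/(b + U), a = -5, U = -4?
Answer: -271/4 + 28*I*√5 ≈ -67.75 + 62.61*I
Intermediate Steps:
d(b, W) = (1 + W)/(-4 + b) (d(b, W) = (1 + W)/(b - 4) = (1 + W)/(-4 + b))
(u(a) + d(6, n(1, -4)))² = (4*√(-5) + (1 + 6)/(-4 + 6))² = (4*(I*√5) + 7/2)² = (4*I*√5 + (½)*7)² = (4*I*√5 + 7/2)² = (7/2 + 4*I*√5)²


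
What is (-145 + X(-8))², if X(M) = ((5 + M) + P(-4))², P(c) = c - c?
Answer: 18496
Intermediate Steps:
P(c) = 0
X(M) = (5 + M)² (X(M) = ((5 + M) + 0)² = (5 + M)²)
(-145 + X(-8))² = (-145 + (5 - 8)²)² = (-145 + (-3)²)² = (-145 + 9)² = (-136)² = 18496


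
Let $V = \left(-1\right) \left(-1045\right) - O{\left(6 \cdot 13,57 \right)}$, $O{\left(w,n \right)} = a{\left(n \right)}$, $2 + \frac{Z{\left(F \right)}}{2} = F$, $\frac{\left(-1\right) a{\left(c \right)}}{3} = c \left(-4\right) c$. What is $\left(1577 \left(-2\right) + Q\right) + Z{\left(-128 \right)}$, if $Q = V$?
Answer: $-41357$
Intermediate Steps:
$a{\left(c \right)} = 12 c^{2}$ ($a{\left(c \right)} = - 3 c \left(-4\right) c = - 3 - 4 c c = - 3 \left(- 4 c^{2}\right) = 12 c^{2}$)
$Z{\left(F \right)} = -4 + 2 F$
$O{\left(w,n \right)} = 12 n^{2}$
$V = -37943$ ($V = \left(-1\right) \left(-1045\right) - 12 \cdot 57^{2} = 1045 - 12 \cdot 3249 = 1045 - 38988 = -37943$)
$Q = -37943$
$\left(1577 \left(-2\right) + Q\right) + Z{\left(-128 \right)} = \left(1577 \left(-2\right) - 37943\right) + \left(-4 + 2 \left(-128\right)\right) = \left(-3154 - 37943\right) - 260 = -41097 - 260 = -41357$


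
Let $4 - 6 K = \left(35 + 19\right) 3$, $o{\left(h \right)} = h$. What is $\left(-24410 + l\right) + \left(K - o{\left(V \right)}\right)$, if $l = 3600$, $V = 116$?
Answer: $- \frac{62857}{3} \approx -20952.0$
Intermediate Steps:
$K = - \frac{79}{3}$ ($K = \frac{2}{3} - \frac{\left(35 + 19\right) 3}{6} = \frac{2}{3} - \frac{54 \cdot 3}{6} = \frac{2}{3} - 27 = - \frac{79}{3} \approx -26.333$)
$\left(-24410 + l\right) + \left(K - o{\left(V \right)}\right) = \left(-24410 + 3600\right) - \frac{427}{3} = -20810 - \frac{427}{3} = - \frac{62857}{3}$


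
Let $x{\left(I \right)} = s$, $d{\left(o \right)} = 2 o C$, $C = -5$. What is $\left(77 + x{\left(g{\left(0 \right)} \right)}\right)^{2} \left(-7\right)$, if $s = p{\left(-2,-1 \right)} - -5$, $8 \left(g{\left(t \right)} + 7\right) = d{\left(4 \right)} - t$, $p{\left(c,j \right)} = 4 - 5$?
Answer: $-45927$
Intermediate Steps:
$p{\left(c,j \right)} = -1$
$d{\left(o \right)} = - 10 o$ ($d{\left(o \right)} = 2 o \left(-5\right) = - 10 o$)
$g{\left(t \right)} = -12 - \frac{t}{8}$ ($g{\left(t \right)} = -7 + \frac{\left(-10\right) 4 - t}{8} = -7 + \frac{-40 - t}{8} = -7 - \left(5 + \frac{t}{8}\right) = -12 - \frac{t}{8}$)
$s = 4$ ($s = -1 - -5 = -1 + 5 = 4$)
$x{\left(I \right)} = 4$
$\left(77 + x{\left(g{\left(0 \right)} \right)}\right)^{2} \left(-7\right) = \left(77 + 4\right)^{2} \left(-7\right) = 81^{2} \left(-7\right) = 6561 \left(-7\right) = -45927$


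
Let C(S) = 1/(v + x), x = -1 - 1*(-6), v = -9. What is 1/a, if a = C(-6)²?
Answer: 16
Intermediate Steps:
x = 5 (x = -1 + 6 = 5)
C(S) = -¼ (C(S) = 1/(-9 + 5) = 1/(-4) = -¼)
a = 1/16 (a = (-¼)² = 1/16 ≈ 0.062500)
1/a = 1/(1/16) = 16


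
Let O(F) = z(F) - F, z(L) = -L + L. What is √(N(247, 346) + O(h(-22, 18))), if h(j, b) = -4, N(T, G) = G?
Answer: 5*√14 ≈ 18.708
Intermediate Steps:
z(L) = 0
O(F) = -F (O(F) = 0 - F = -F)
√(N(247, 346) + O(h(-22, 18))) = √(346 - 1*(-4)) = √(346 + 4) = √350 = 5*√14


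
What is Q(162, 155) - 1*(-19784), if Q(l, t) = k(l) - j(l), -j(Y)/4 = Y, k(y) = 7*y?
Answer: 21566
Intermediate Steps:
j(Y) = -4*Y
Q(l, t) = 11*l (Q(l, t) = 7*l - (-4)*l = 7*l + 4*l = 11*l)
Q(162, 155) - 1*(-19784) = 11*162 - 1*(-19784) = 1782 + 19784 = 21566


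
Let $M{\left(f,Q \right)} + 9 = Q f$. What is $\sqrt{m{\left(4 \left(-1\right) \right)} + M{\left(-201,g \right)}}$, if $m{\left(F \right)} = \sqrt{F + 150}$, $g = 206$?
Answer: $\sqrt{-41415 + \sqrt{146}} \approx 203.48 i$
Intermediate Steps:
$M{\left(f,Q \right)} = -9 + Q f$
$m{\left(F \right)} = \sqrt{150 + F}$
$\sqrt{m{\left(4 \left(-1\right) \right)} + M{\left(-201,g \right)}} = \sqrt{\sqrt{150 + 4 \left(-1\right)} + \left(-9 + 206 \left(-201\right)\right)} = \sqrt{\sqrt{150 - 4} - 41415} = \sqrt{\sqrt{146} - 41415} = \sqrt{-41415 + \sqrt{146}}$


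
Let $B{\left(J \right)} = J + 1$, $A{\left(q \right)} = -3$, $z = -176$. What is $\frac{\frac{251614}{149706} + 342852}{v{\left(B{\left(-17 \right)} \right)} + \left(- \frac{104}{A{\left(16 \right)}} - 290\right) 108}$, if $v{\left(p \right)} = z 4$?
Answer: $- \frac{25663626563}{2116842840} \approx -12.124$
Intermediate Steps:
$B{\left(J \right)} = 1 + J$
$v{\left(p \right)} = -704$ ($v{\left(p \right)} = \left(-176\right) 4 = -704$)
$\frac{\frac{251614}{149706} + 342852}{v{\left(B{\left(-17 \right)} \right)} + \left(- \frac{104}{A{\left(16 \right)}} - 290\right) 108} = \frac{\frac{251614}{149706} + 342852}{-704 + \left(- \frac{104}{-3} - 290\right) 108} = \frac{251614 \cdot \frac{1}{149706} + 342852}{-704 + \left(\left(-104\right) \left(- \frac{1}{3}\right) - 290\right) 108} = \frac{\frac{125807}{74853} + 342852}{-704 + \left(\frac{104}{3} - 290\right) 108} = \frac{25663626563}{74853 \left(-704 - 27576\right)} = \frac{25663626563}{74853 \left(-28280\right)} = \frac{25663626563}{74853} \left(- \frac{1}{28280}\right) = - \frac{25663626563}{2116842840}$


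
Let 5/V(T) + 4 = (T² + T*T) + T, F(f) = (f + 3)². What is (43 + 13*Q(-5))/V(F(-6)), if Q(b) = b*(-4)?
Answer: 50601/5 ≈ 10120.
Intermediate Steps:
Q(b) = -4*b
F(f) = (3 + f)²
V(T) = 5/(-4 + T + 2*T²) (V(T) = 5/(-4 + ((T² + T*T) + T)) = 5/(-4 + ((T² + T²) + T)) = 5/(-4 + (2*T² + T)) = 5/(-4 + (T + 2*T²)) = 5/(-4 + T + 2*T²))
(43 + 13*Q(-5))/V(F(-6)) = (43 + 13*(-4*(-5)))/((5/(-4 + (3 - 6)² + 2*((3 - 6)²)²))) = (43 + 13*20)/((5/(-4 + (-3)² + 2*((-3)²)²))) = (43 + 260)/((5/(-4 + 9 + 2*9²))) = 303/((5/(-4 + 9 + 2*81))) = 303/((5/(-4 + 9 + 162))) = 303/((5/167)) = 303/((5*(1/167))) = 303/(5/167) = 303*(167/5) = 50601/5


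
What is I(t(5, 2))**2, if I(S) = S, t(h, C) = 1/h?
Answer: 1/25 ≈ 0.040000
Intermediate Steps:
I(t(5, 2))**2 = (1/5)**2 = 1/25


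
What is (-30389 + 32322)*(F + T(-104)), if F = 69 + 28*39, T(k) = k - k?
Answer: 2244213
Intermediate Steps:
T(k) = 0
F = 1161 (F = 69 + 1092 = 1161)
(-30389 + 32322)*(F + T(-104)) = (-30389 + 32322)*(1161 + 0) = 1933*1161 = 2244213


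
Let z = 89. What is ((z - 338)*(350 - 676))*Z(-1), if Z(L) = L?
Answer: -81174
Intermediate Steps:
((z - 338)*(350 - 676))*Z(-1) = ((89 - 338)*(350 - 676))*(-1) = -249*(-326)*(-1) = 81174*(-1) = -81174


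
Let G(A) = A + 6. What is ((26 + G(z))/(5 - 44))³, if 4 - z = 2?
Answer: -39304/59319 ≈ -0.66259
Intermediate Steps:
z = 2 (z = 4 - 1*2 = 4 - 2 = 2)
G(A) = 6 + A
((26 + G(z))/(5 - 44))³ = ((26 + (6 + 2))/(5 - 44))³ = ((26 + 8)/(-39))³ = (34*(-1/39))³ = (-34/39)³ = -39304/59319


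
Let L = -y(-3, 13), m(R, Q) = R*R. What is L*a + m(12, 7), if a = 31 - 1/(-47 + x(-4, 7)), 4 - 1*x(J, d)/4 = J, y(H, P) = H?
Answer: 1186/5 ≈ 237.20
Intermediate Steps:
m(R, Q) = R²
x(J, d) = 16 - 4*J
L = 3 (L = -1*(-3) = 3)
a = 466/15 (a = 31 - 1/(-47 + (16 - 4*(-4))) = 31 - 1/(-47 + (16 + 16)) = 31 - 1/(-47 + 32) = 31 - 1/(-15) = 31 - 1*(-1/15) = 31 + 1/15 = 466/15 ≈ 31.067)
L*a + m(12, 7) = 3*(466/15) + 12² = 466/5 + 144 = 1186/5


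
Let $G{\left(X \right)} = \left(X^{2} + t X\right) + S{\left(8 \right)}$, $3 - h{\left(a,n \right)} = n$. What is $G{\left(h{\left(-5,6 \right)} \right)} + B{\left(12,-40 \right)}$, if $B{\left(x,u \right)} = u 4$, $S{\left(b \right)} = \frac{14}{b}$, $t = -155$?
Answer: $\frac{1263}{4} \approx 315.75$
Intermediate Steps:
$h{\left(a,n \right)} = 3 - n$
$B{\left(x,u \right)} = 4 u$
$G{\left(X \right)} = \frac{7}{4} + X^{2} - 155 X$ ($G{\left(X \right)} = \left(X^{2} - 155 X\right) + \frac{14}{8} = \left(X^{2} - 155 X\right) + 14 \cdot \frac{1}{8} = \left(X^{2} - 155 X\right) + \frac{7}{4} = \frac{7}{4} + X^{2} - 155 X$)
$G{\left(h{\left(-5,6 \right)} \right)} + B{\left(12,-40 \right)} = \left(\frac{7}{4} + \left(3 - 6\right)^{2} - 155 \left(3 - 6\right)\right) + 4 \left(-40\right) = \left(\frac{7}{4} + \left(3 - 6\right)^{2} - 155 \left(3 - 6\right)\right) - 160 = \left(\frac{7}{4} + \left(-3\right)^{2} - -465\right) - 160 = \left(\frac{7}{4} + 9 + 465\right) - 160 = \frac{1903}{4} - 160 = \frac{1263}{4}$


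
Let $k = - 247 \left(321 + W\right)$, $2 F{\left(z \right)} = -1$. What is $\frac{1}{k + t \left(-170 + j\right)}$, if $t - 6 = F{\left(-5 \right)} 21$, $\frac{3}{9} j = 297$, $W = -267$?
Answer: $- \frac{2}{33165} \approx -6.0305 \cdot 10^{-5}$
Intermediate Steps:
$F{\left(z \right)} = - \frac{1}{2}$ ($F{\left(z \right)} = \frac{1}{2} \left(-1\right) = - \frac{1}{2}$)
$j = 891$ ($j = 3 \cdot 297 = 891$)
$t = - \frac{9}{2}$ ($t = 6 - \frac{21}{2} = - \frac{9}{2} \approx -4.5$)
$k = -13338$ ($k = - 247 \left(321 - 267\right) = \left(-247\right) 54 = -13338$)
$\frac{1}{k + t \left(-170 + j\right)} = \frac{1}{-13338 - \frac{9 \left(-170 + 891\right)}{2}} = \frac{1}{-13338 - \frac{6489}{2}} = \frac{1}{- \frac{33165}{2}} = - \frac{2}{33165}$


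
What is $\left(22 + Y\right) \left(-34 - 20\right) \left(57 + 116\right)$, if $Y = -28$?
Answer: $56052$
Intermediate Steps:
$\left(22 + Y\right) \left(-34 - 20\right) \left(57 + 116\right) = \left(22 - 28\right) \left(-34 - 20\right) \left(57 + 116\right) = \left(-6\right) \left(-54\right) 173 = 324 \cdot 173 = 56052$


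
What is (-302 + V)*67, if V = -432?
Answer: -49178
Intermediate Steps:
(-302 + V)*67 = (-302 - 432)*67 = -734*67 = -49178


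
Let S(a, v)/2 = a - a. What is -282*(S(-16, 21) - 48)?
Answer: 13536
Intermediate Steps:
S(a, v) = 0 (S(a, v) = 2*(a - a) = 2*0 = 0)
-282*(S(-16, 21) - 48) = -282*(0 - 48) = -282*(-48) = 13536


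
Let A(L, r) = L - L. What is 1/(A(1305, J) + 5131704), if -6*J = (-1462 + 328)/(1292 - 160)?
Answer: 1/5131704 ≈ 1.9487e-7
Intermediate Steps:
J = 189/1132 (J = -(-1462 + 328)/(6*(1292 - 160)) = -(-189)/1132 = -⅙*(-567/566) = 189/1132 ≈ 0.16696)
A(L, r) = 0
1/(A(1305, J) + 5131704) = 1/(0 + 5131704) = 1/5131704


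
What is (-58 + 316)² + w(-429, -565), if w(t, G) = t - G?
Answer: 66700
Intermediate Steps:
(-58 + 316)² + w(-429, -565) = (-58 + 316)² + (-429 - 1*(-565)) = 258² + (-429 + 565) = 66564 + 136 = 66700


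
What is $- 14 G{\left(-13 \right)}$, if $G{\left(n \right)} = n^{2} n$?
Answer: $30758$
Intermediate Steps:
$G{\left(n \right)} = n^{3}$
$- 14 G{\left(-13 \right)} = - 14 \left(-13\right)^{3} = \left(-14\right) \left(-2197\right) = 30758$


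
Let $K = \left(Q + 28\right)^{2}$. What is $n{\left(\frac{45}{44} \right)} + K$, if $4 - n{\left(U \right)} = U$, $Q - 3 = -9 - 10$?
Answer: $\frac{6467}{44} \approx 146.98$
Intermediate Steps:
$Q = -16$ ($Q = 3 - 19 = -16$)
$n{\left(U \right)} = 4 - U$
$K = 144$ ($K = \left(-16 + 28\right)^{2} = 12^{2} = 144$)
$n{\left(\frac{45}{44} \right)} + K = \left(4 - \frac{45}{44}\right) + 144 = \frac{131}{44} + 144 = \frac{6467}{44}$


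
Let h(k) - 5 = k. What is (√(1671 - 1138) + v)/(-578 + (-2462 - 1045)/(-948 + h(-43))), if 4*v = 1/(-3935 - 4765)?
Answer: 17/339840600 - 986*√533/566401 ≈ -0.040190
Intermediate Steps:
h(k) = 5 + k
v = -1/34800 (v = 1/(4*(-3935 - 4765)) = (¼)/(-8700) = (¼)*(-1/8700) = -1/34800 ≈ -2.8736e-5)
(√(1671 - 1138) + v)/(-578 + (-2462 - 1045)/(-948 + h(-43))) = (√(1671 - 1138) - 1/34800)/(-578 + (-2462 - 1045)/(-948 + (5 - 43))) = (√533 - 1/34800)/(-578 - 3507/(-948 - 38)) = (-1/34800 + √533)/(-578 - 3507/(-986)) = (-1/34800 + √533)/(-578 - 3507*(-1/986)) = (-1/34800 + √533)/(-578 + 3507/986) = (-1/34800 + √533)/(-566401/986) = (-1/34800 + √533)*(-986/566401) = 17/339840600 - 986*√533/566401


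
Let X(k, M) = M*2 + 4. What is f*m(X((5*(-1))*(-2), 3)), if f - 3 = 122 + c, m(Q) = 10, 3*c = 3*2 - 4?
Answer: 3770/3 ≈ 1256.7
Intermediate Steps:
c = ⅔ (c = (3*2 - 4)/3 = (6 - 4)/3 = (⅓)*2 = ⅔ ≈ 0.66667)
X(k, M) = 4 + 2*M (X(k, M) = 2*M + 4 = 4 + 2*M)
f = 377/3 (f = 3 + (122 + ⅔) = 3 + 368/3 = 377/3 ≈ 125.67)
f*m(X((5*(-1))*(-2), 3)) = (377/3)*10 = 3770/3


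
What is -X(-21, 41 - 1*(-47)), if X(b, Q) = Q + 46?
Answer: -134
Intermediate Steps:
X(b, Q) = 46 + Q
-X(-21, 41 - 1*(-47)) = -(46 + (41 - 1*(-47))) = -(46 + (41 + 47)) = -(46 + 88) = -1*134 = -134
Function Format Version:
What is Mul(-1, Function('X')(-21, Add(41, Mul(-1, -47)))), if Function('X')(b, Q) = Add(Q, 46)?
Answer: -134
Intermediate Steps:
Function('X')(b, Q) = Add(46, Q)
Mul(-1, Function('X')(-21, Add(41, Mul(-1, -47)))) = Mul(-1, Add(46, Add(41, Mul(-1, -47)))) = Mul(-1, Add(46, Add(41, 47))) = Mul(-1, Add(46, 88)) = Mul(-1, 134) = -134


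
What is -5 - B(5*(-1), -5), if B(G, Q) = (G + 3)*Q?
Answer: -15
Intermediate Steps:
B(G, Q) = Q*(3 + G) (B(G, Q) = (3 + G)*Q = Q*(3 + G))
-5 - B(5*(-1), -5) = -5 - (-5)*(3 + 5*(-1)) = -5 - (-5)*(3 - 5) = -5 - (-5)*(-2) = -5 - 1*10 = -5 - 10 = -15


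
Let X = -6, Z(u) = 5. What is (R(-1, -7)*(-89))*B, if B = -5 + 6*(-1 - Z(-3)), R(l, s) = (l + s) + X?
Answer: -51086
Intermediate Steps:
R(l, s) = -6 + l + s (R(l, s) = (l + s) - 6 = -6 + l + s)
B = -41 (B = -5 + 6*(-1 - 1*5) = -5 + 6*(-1 - 5) = -5 + 6*(-6) = -5 - 36 = -41)
(R(-1, -7)*(-89))*B = ((-6 - 1 - 7)*(-89))*(-41) = -14*(-89)*(-41) = 1246*(-41) = -51086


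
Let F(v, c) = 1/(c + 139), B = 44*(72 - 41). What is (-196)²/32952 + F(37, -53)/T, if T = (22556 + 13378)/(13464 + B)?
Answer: 413911455/353584571 ≈ 1.1706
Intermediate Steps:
B = 1364 (B = 44*31 = 1364)
T = 17967/7414 (T = (22556 + 13378)/(13464 + 1364) = 35934/14828 = 35934*(1/14828) = 17967/7414 ≈ 2.4234)
F(v, c) = 1/(139 + c)
(-196)²/32952 + F(37, -53)/T = (-196)²/32952 + 1/((139 - 53)*(17967/7414)) = 38416*(1/32952) + (7414/17967)/86 = 4802/4119 + (1/86)*(7414/17967) = 4802/4119 + 3707/772581 = 413911455/353584571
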